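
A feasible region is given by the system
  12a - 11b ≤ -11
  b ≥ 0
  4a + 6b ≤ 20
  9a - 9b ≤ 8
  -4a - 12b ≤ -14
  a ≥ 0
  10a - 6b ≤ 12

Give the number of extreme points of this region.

Of the 21 pairwise boundary intersections, those satisfying every inequality are:
  (77/58, 71/29)
  (11/94, 53/47)
  (0, 10/3)
  (0, 7/6)

4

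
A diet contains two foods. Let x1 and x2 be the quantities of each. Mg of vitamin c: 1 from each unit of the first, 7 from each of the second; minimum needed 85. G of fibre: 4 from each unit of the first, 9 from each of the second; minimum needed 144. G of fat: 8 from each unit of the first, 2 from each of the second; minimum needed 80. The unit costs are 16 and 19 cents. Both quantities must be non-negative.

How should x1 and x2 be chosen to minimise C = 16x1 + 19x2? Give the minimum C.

The feasible region is unbounded (it extends along (0, 1), (1, 0)), but C strictly increases along every unbounded feasible direction, so there is no improving ray and the minimum is attained at a vertex.

x1 = 27/4, x2 = 13, minimum C = 355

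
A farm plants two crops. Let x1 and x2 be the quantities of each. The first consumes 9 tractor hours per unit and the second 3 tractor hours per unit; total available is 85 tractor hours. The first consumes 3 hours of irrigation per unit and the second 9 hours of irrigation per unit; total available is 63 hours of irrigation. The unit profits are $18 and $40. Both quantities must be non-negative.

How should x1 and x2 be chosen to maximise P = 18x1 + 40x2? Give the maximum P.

Feasible corners and P = 18x1 + 40x2:
  (0, 0) → P = 0
  (0, 7) → P = 280
  (85/9, 0) → P = 170
  (8, 13/3) → P = 952/3

x1 = 8, x2 = 13/3, maximum P = 952/3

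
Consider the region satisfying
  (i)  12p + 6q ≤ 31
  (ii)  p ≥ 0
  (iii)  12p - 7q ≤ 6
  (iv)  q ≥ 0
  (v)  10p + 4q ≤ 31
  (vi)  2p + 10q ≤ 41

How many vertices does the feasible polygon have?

5

Intersecting each pair of boundary lines and keeping only the points that satisfy every inequality leaves:
  (253/156, 25/13)
  (16/27, 215/54)
  (0, 0)
  (0, 41/10)
  (1/2, 0)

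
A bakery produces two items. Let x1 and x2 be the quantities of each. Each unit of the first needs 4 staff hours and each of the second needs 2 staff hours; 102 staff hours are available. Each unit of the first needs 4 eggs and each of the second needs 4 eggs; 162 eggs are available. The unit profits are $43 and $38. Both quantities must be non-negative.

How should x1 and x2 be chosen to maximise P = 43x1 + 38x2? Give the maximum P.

x1 = 21/2, x2 = 30, maximum P = 3183/2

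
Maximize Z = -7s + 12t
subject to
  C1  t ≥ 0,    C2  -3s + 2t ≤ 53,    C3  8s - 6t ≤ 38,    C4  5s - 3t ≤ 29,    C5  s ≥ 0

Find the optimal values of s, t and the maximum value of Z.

s = 217, t = 352, maximum Z = 2705

Corner points and Z = -7s + 12t:
  (19/4, 0) → Z = -133/4
  (0, 0) → Z = 0
  (217, 352) → Z = 2705
  (0, 53/2) → Z = 318
  (10, 7) → Z = 14

At the optimal vertex, -3s + 2t = 53 and 5s - 3t = 29.
Solving simultaneously gives s = 217, t = 352.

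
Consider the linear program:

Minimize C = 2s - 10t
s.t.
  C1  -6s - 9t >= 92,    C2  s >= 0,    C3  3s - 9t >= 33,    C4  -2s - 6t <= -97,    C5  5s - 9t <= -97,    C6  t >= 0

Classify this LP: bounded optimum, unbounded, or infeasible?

The boundaries 5s - 9t = -97 and t = 0 meet at (-97/5, 0), but that point violates s ≥ 0. Every candidate vertex is excluded by some other constraint, so the feasible region is empty.

infeasible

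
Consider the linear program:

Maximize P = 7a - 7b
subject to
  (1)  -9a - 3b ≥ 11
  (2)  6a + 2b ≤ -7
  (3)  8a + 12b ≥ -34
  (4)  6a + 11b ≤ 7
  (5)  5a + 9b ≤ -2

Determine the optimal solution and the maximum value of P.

a = -5/14, b = -109/42, maximum P = 47/3

Extreme points and P = 7a - 7b:
  (-5/14, -109/42) → P = 47/3
  (-31/22, 37/66) → P = -455/33
  (-47/2, 77/6) → P = -763/3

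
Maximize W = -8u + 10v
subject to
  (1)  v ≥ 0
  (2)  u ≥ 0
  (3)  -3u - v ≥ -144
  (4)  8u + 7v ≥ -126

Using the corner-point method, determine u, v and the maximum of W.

Vertices and W = -8u + 10v:
  (0, 0) → W = 0
  (48, 0) → W = -384
  (0, 144) → W = 1440

The optimum lies where u = 0 and -3u - v = -144.
Solving simultaneously gives u = 0, v = 144.

u = 0, v = 144, maximum W = 1440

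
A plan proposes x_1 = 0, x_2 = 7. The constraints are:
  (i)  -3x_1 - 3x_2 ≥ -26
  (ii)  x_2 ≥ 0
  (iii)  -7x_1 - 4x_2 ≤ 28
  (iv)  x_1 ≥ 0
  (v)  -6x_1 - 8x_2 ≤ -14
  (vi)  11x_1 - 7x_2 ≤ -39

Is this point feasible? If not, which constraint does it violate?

(i): -21 ≥ -26 ✓
(ii): 7 ≥ 0 ✓
(iii): -28 ≤ 28 ✓
(iv): 0 ≥ 0 ✓
(v): -56 ≤ -14 ✓
(vi): -49 ≤ -39 ✓

feasible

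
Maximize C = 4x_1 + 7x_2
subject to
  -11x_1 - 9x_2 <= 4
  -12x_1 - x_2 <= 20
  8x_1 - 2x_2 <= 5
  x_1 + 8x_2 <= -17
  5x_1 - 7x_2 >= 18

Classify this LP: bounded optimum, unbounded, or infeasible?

The boundaries -11x_1 - 9x_2 = 4 and x_1 + 8x_2 = -17 meet at (121/79, -183/79), but that point violates 8x_1 - 2x_2 ≤ 5. Every candidate vertex is excluded by some other constraint, so the feasible region is empty.

infeasible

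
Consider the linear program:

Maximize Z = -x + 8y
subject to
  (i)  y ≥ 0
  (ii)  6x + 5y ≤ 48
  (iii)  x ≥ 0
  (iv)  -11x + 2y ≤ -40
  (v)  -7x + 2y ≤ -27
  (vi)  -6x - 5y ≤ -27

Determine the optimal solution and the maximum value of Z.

Feasible corners and Z = -x + 8y:
  (8, 0) → Z = -8
  (9/2, 0) → Z = -9/2
  (231/47, 174/47) → Z = 1161/47
  (189/47, 27/47) → Z = 27/47

x = 231/47, y = 174/47, maximum Z = 1161/47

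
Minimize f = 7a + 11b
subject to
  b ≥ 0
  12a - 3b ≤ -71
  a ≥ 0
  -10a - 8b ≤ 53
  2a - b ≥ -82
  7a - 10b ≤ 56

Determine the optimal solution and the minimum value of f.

Feasible corners and f = 7a + 11b:
  (0, 71/3) → f = 781/3
  (175/6, 421/3) → f = 10487/6
  (0, 82) → f = 902

a = 0, b = 71/3, minimum f = 781/3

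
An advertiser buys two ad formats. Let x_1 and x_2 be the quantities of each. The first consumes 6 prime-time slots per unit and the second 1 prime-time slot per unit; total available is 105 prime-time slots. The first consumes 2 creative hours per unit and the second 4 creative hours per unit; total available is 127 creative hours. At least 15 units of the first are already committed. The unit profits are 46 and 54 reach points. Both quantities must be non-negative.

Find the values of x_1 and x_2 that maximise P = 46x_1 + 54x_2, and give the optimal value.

The binding constraints are 6x_1 + x_2 = 105 and x_1 = 15.
Solving simultaneously gives x_1 = 15, x_2 = 15.

x_1 = 15, x_2 = 15, maximum P = 1500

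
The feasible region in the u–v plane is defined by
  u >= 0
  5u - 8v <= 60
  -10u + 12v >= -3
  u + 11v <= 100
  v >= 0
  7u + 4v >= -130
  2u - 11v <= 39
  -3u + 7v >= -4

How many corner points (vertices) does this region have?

4

Of the 28 pairwise boundary intersections, those satisfying every inequality are:
  (0, 100/11)
  (0, 0)
  (1233/122, 997/122)
  (3/10, 0)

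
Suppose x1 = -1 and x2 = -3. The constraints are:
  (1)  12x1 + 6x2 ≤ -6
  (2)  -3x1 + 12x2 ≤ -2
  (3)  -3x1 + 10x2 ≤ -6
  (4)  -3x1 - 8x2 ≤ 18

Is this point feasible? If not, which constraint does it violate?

not feasible — violates (4)

Constraint (4): -3x1 - 8x2 = 27, which is not ≤ 18. All other constraints are satisfied.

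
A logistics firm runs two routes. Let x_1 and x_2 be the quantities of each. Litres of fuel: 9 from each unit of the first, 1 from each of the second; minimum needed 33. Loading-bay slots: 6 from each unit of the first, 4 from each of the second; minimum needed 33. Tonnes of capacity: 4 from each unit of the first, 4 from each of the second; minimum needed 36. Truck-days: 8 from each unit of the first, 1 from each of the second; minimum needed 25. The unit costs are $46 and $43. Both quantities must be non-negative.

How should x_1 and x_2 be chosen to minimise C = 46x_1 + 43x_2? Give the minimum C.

The feasible region is unbounded (it extends along (0, 1), (1, 0)), but C strictly increases along every unbounded feasible direction, so there is no improving ray and the minimum is attained at a vertex.

The binding constraints are 9x_1 + x_2 = 33 and 4x_1 + 4x_2 = 36.
Solving simultaneously gives x_1 = 3, x_2 = 6.

x_1 = 3, x_2 = 6, minimum C = 396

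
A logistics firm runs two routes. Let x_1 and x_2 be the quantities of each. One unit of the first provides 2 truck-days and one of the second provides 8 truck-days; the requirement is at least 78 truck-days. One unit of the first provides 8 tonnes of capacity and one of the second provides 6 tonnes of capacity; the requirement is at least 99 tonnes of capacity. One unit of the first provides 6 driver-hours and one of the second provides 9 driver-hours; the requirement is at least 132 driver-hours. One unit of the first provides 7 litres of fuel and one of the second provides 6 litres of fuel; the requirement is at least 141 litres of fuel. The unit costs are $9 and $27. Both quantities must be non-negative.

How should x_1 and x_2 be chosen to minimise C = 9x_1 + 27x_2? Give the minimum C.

x_1 = 15, x_2 = 6, minimum C = 297

Extreme points and C = 9x_1 + 27x_2:
  (0, 47/2) → C = 1269/2
  (39, 0) → C = 351
  (15, 6) → C = 297
The feasible region is unbounded (it extends along (0, 1), (1, 0)), but C strictly increases along every unbounded feasible direction, so there is no improving ray and the minimum is attained at a vertex.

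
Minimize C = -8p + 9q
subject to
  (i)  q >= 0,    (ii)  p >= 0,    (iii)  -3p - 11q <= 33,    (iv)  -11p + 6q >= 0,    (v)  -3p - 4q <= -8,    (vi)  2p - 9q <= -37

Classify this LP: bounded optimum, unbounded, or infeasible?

bounded optimum

Vertices and C = -8p + 9q:
  (0, 37/9) → C = 37
  (74/29, 407/87) → C = 629/29
The feasible region has finitely many vertices and no improving ray; the minimum is 629/29 at (74/29, 407/87).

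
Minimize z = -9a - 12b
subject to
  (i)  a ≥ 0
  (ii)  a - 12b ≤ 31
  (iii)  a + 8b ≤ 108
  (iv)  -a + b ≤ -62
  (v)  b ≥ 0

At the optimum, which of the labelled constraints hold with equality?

Corner points and z = -9a - 12b:
  (386/5, 77/20) → z = -741
  (713/11, 31/11) → z = -6789/11
  (604/9, 46/9) → z = -1996/3

The minimum is at (386/5, 77/20). Substituting into each constraint, equality holds for (ii) and (iii); the remaining constraints have slack.

(ii) and (iii)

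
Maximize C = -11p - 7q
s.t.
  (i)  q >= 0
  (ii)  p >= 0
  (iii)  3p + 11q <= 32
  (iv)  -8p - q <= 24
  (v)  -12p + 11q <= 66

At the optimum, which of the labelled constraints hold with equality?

Feasible corners and C = -11p - 7q:
  (0, 0) → C = 0
  (32/3, 0) → C = -352/3
  (0, 32/11) → C = -224/11

The maximum is at (0, 0). Substituting into each constraint, equality holds for (i) and (ii); the remaining constraints have slack.

(i) and (ii)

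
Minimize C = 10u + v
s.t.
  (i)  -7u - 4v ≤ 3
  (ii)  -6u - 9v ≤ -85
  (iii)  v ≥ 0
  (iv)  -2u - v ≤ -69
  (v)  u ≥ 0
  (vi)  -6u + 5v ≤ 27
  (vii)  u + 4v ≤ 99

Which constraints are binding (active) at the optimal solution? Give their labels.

(iv) and (vii)

Extreme points and C = 10u + v:
  (69/2, 0) → C = 345
  (99, 0) → C = 990
  (177/7, 129/7) → C = 1899/7

The minimum is at (177/7, 129/7). Substituting into each constraint, equality holds for (iv) and (vii); the remaining constraints have slack.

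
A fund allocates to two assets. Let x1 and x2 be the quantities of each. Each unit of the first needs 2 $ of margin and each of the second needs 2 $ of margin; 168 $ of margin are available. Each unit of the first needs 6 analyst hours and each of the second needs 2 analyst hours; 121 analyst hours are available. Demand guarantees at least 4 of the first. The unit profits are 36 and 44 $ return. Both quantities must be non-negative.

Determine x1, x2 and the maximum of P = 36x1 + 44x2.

Corner points and P = 36x1 + 44x2:
  (121/6, 0) → P = 726
  (4, 0) → P = 144
  (4, 97/2) → P = 2278

x1 = 4, x2 = 97/2, maximum P = 2278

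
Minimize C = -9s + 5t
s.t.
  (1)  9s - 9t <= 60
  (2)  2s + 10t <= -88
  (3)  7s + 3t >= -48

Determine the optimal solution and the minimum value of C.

Feasible corners and C = -9s + 5t:
  (-16/9, -76/9) → C = -236/9
  (-14/5, -142/15) → C = -332/15
  (-27/8, -65/8) → C = -41/4

The optimum lies where 9s - 9t = 60 and 2s + 10t = -88.
Solving simultaneously gives s = -16/9, t = -76/9.

s = -16/9, t = -76/9, minimum C = -236/9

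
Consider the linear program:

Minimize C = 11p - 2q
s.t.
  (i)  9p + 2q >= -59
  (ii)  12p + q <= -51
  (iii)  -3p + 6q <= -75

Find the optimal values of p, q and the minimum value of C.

Feasible corners and C = 11p - 2q:
  (-43/15, -83/5) → C = 5/3
  (-17/5, -71/5) → C = -9
  (-77/25, -351/25) → C = -29/5

The optimum lies where 9p + 2q = -59 and -3p + 6q = -75.
Solving simultaneously gives p = -17/5, q = -71/5.

p = -17/5, q = -71/5, minimum C = -9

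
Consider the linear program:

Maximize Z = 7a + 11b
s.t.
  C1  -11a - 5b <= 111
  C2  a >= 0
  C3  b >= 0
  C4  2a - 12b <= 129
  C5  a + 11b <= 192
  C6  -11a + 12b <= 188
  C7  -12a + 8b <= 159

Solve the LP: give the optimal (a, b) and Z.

a = 219/2, b = 15/2, maximum Z = 849

Vertices and Z = 7a + 11b:
  (0, 0) → Z = 0
  (0, 47/3) → Z = 517/3
  (129/2, 0) → Z = 903/2
  (219/2, 15/2) → Z = 849
  (236/133, 2300/133) → Z = 26952/133

The optimum lies where 2a - 12b = 129 and a + 11b = 192.
Solving simultaneously gives a = 219/2, b = 15/2.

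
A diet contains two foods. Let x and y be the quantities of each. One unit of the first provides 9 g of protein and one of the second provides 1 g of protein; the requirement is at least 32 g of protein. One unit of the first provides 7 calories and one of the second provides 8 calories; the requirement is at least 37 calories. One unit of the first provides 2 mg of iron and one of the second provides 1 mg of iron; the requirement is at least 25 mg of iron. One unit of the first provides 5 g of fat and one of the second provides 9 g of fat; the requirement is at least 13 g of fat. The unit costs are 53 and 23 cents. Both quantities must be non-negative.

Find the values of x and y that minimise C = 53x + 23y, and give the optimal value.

Feasible corners and C = 53x + 23y:
  (0, 32) → C = 736
  (25/2, 0) → C = 1325/2
  (1, 23) → C = 582
The feasible region is unbounded (it extends along (0, 1), (1, 0)), but C strictly increases along every unbounded feasible direction, so there is no improving ray and the minimum is attained at a vertex.

x = 1, y = 23, minimum C = 582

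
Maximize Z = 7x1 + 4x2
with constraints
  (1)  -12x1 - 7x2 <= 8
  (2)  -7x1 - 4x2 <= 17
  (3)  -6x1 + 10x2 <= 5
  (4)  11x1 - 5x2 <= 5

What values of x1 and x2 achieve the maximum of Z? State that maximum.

Corner points and Z = 7x1 + 4x2:
  (-115/162, 2/27) → Z = -757/162
  (-5/137, -148/137) → Z = -627/137
  (15/16, 17/16) → Z = 173/16

x1 = 15/16, x2 = 17/16, maximum Z = 173/16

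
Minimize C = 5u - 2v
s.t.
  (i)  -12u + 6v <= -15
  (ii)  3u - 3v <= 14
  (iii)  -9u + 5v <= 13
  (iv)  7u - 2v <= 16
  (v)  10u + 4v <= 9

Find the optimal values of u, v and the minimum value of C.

Corner points and C = 5u - 2v:
  (-13/6, -41/6) → C = 17/6
  (19/18, -7/18) → C = 109/18
  (4/3, -10/3) → C = 40/3
  (41/24, -97/48) → C = 151/12

u = -13/6, v = -41/6, minimum C = 17/6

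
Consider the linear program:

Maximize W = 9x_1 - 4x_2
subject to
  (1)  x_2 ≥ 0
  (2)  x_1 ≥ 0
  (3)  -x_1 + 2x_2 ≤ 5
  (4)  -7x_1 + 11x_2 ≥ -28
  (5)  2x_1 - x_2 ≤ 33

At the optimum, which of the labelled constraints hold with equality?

Corner points and W = 9x_1 - 4x_2:
  (0, 0) → W = 0
  (4, 0) → W = 36
  (0, 5/2) → W = -10
  (71/3, 43/3) → W = 467/3
  (67/3, 35/3) → W = 463/3

The maximum is at (71/3, 43/3). Substituting into each constraint, equality holds for (3) and (5); the remaining constraints have slack.

(3) and (5)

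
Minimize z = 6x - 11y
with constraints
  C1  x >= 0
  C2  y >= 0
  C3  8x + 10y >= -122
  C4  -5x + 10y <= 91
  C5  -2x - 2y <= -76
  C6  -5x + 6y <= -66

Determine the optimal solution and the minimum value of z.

x = 603/10, y = 157/4, minimum z = -1399/20

The feasible region is unbounded (it extends along (2, 1), (1, 0)), but z strictly increases along every unbounded feasible direction, so there is no improving ray and the minimum is attained at a vertex.

The optimum lies where -5x + 10y = 91 and -5x + 6y = -66.
Solving simultaneously gives x = 603/10, y = 157/4.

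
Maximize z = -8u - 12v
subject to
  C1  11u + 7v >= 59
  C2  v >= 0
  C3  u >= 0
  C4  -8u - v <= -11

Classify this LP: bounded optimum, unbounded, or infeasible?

bounded optimum

Extreme points and z = -8u - 12v:
  (59/11, 0) → z = -472/11
  (2/5, 39/5) → z = -484/5
  (0, 11) → z = -132
The feasible region has finitely many vertices and no improving ray; the maximum is -472/11 at (59/11, 0).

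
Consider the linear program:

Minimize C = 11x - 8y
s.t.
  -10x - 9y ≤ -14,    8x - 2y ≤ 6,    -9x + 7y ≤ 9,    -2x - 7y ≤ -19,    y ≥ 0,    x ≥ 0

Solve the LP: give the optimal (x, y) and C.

Feasible corners and C = 11x - 8y:
  (30/19, 63/19) → C = -174/19
  (4/3, 7/3) → C = -4
  (10/11, 27/11) → C = -106/11

At the optimal vertex, -9x + 7y = 9 and -2x - 7y = -19.
Solving simultaneously gives x = 10/11, y = 27/11.

x = 10/11, y = 27/11, minimum C = -106/11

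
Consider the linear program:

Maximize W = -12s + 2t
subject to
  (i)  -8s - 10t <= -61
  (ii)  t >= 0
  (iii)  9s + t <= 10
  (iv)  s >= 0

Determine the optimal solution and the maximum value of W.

Extreme points and W = -12s + 2t:
  (39/82, 469/82) → W = 235/41
  (0, 61/10) → W = 61/5
  (0, 10) → W = 20

The optimum lies where 9s + t = 10 and s = 0.
Solving simultaneously gives s = 0, t = 10.

s = 0, t = 10, maximum W = 20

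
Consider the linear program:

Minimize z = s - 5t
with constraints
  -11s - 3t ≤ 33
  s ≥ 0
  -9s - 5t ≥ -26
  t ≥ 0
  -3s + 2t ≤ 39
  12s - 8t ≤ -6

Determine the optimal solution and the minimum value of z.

s = 0, t = 26/5, minimum z = -26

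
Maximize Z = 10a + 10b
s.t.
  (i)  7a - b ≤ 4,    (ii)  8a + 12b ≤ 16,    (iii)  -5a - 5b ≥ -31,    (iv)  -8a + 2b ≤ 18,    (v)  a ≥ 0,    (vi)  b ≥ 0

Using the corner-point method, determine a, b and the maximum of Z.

Extreme points and Z = 10a + 10b:
  (16/23, 20/23) → Z = 360/23
  (4/7, 0) → Z = 40/7
  (0, 4/3) → Z = 40/3
  (0, 0) → Z = 0

a = 16/23, b = 20/23, maximum Z = 360/23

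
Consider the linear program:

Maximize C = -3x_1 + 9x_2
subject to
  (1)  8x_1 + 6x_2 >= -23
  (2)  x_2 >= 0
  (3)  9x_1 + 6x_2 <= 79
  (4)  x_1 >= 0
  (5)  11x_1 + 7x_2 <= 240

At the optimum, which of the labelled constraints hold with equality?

(3) and (4)

Extreme points and C = -3x_1 + 9x_2:
  (79/9, 0) → C = -79/3
  (0, 0) → C = 0
  (0, 79/6) → C = 237/2

The maximum is at (0, 79/6). Substituting into each constraint, equality holds for (3) and (4); the remaining constraints have slack.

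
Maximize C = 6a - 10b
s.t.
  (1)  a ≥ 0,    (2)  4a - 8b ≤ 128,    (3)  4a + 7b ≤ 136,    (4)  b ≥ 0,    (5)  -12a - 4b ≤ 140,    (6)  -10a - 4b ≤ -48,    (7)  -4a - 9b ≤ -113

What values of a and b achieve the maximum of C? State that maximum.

Vertices and C = 6a - 10b:
  (0, 136/7) → C = -1360/7
  (0, 113/9) → C = -1130/9
  (496/15, 8/15) → C = 2896/15
  (32, 0) → C = 192
  (113/4, 0) → C = 339/2

The binding constraints are 4a - 8b = 128 and 4a + 7b = 136.
Solving simultaneously gives a = 496/15, b = 8/15.

a = 496/15, b = 8/15, maximum C = 2896/15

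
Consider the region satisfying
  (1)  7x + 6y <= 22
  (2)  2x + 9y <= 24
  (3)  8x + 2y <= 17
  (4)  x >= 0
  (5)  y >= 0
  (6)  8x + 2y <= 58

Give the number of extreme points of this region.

5

The feasible vertices (each the meet of two boundaries and inside every other half-plane) are:
  (18/17, 124/51)
  (29/17, 57/34)
  (0, 8/3)
  (17/8, 0)
  (0, 0)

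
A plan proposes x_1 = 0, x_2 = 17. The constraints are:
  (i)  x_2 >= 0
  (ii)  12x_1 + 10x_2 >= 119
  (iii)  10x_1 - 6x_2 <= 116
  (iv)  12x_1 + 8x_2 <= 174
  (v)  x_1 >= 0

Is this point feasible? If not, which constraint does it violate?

(i): 17 ≥ 0 ✓
(ii): 170 ≥ 119 ✓
(iii): -102 ≤ 116 ✓
(iv): 136 ≤ 174 ✓
(v): 0 ≥ 0 ✓

feasible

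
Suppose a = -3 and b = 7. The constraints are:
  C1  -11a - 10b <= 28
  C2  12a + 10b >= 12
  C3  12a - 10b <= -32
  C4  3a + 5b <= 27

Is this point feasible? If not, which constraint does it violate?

C1: -37 ≤ 28 ✓
C2: 34 ≥ 12 ✓
C3: -106 ≤ -32 ✓
C4: 26 ≤ 27 ✓

feasible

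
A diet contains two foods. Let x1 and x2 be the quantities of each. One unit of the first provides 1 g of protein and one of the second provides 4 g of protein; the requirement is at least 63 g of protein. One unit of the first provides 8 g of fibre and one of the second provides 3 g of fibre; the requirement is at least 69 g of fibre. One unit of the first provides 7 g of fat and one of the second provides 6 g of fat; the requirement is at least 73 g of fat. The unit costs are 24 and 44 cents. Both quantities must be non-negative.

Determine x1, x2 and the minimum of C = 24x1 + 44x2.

x1 = 3, x2 = 15, minimum C = 732

The feasible region is unbounded (it extends along (0, 1), (1, 0)), but C strictly increases along every unbounded feasible direction, so there is no improving ray and the minimum is attained at a vertex.

At the optimal vertex, x1 + 4x2 = 63 and 8x1 + 3x2 = 69.
Solving simultaneously gives x1 = 3, x2 = 15.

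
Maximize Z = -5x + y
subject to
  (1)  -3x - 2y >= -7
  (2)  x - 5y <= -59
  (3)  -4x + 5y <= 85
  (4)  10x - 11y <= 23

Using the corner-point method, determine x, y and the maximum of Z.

x = -26/3, y = 151/15, maximum Z = 267/5

Extreme points and Z = -5x + y:
  (-83/17, 184/17) → Z = 599/17
  (-135/23, 283/23) → Z = 958/23
  (-26/3, 151/15) → Z = 267/5

At the optimal vertex, x - 5y = -59 and -4x + 5y = 85.
Solving simultaneously gives x = -26/3, y = 151/15.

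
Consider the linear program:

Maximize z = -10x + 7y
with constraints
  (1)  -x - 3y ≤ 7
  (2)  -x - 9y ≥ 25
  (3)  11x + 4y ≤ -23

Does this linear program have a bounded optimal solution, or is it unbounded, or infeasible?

The boundaries -x - 3y = 7 and -x - 9y = 25 meet at (2, -3), but that point violates 11x + 4y ≤ -23. Every candidate vertex is excluded by some other constraint, so the feasible region is empty.

infeasible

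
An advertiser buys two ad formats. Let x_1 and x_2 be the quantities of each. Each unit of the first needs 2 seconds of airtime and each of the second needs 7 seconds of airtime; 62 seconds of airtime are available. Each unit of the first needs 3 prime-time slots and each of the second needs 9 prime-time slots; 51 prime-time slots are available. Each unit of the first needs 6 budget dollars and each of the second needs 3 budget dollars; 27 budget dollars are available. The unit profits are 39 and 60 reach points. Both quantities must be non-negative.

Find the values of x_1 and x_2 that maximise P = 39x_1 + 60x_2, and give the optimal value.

Corner points and P = 39x_1 + 60x_2:
  (0, 0) → P = 0
  (0, 17/3) → P = 340
  (9/2, 0) → P = 351/2
  (2, 5) → P = 378

The binding constraints are 3x_1 + 9x_2 = 51 and 6x_1 + 3x_2 = 27.
Solving simultaneously gives x_1 = 2, x_2 = 5.

x_1 = 2, x_2 = 5, maximum P = 378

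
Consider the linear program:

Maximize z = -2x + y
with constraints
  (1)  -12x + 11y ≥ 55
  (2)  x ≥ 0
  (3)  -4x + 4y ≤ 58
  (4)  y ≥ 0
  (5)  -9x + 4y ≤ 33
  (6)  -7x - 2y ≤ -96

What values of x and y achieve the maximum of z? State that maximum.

At the optimal vertex, -4x + 4y = 58 and -7x - 2y = -96.
Solving simultaneously gives x = 67/9, y = 395/18.

x = 67/9, y = 395/18, maximum z = 127/18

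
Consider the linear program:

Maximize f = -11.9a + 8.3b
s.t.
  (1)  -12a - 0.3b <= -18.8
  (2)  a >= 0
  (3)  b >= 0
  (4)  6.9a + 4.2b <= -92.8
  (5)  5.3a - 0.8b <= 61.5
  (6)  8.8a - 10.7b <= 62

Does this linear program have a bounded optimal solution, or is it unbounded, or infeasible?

The boundaries -12a - 0.3b = -18.8 and a = 0 meet at (0, 188/3), but that point violates 6.9a + 4.2b ≤ -92.8. Every candidate vertex is excluded by some other constraint, so the feasible region is empty.

infeasible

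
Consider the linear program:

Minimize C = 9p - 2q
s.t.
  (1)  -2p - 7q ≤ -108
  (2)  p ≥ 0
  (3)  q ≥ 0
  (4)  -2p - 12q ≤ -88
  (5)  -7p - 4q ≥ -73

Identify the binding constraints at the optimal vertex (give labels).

(2) and (5)

Extreme points and C = 9p - 2q:
  (0, 108/7) → C = -216/7
  (79/41, 610/41) → C = -509/41
  (0, 73/4) → C = -73/2

The minimum is at (0, 73/4). Substituting into each constraint, equality holds for (2) and (5); the remaining constraints have slack.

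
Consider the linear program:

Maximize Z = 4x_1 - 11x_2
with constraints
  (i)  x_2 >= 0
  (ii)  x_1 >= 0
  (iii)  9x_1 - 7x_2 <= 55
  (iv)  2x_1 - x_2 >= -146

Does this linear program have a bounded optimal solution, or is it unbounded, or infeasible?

bounded optimum

Vertices and Z = 4x_1 - 11x_2:
  (0, 0) → Z = 0
  (55/9, 0) → Z = 220/9
  (0, 146) → Z = -1606
The feasible region has finitely many vertices and no improving ray; the maximum is 220/9 at (55/9, 0).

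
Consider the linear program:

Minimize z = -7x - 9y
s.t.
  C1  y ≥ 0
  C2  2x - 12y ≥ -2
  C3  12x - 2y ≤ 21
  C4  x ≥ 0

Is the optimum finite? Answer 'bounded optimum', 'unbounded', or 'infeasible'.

Extreme points and z = -7x - 9y:
  (7/4, 0) → z = -49/4
  (0, 0) → z = 0
  (64/35, 33/70) → z = -1193/70
  (0, 1/6) → z = -3/2
The feasible region has finitely many vertices and no improving ray; the minimum is -1193/70 at (64/35, 33/70).

bounded optimum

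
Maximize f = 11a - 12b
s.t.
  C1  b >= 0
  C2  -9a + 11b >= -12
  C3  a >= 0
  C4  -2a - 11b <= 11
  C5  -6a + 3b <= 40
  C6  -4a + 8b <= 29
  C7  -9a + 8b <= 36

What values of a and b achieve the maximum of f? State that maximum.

Extreme points and f = 11a - 12b:
  (4/3, 0) → f = 44/3
  (0, 0) → f = 0
  (415/28, 309/28) → f = 857/28
  (0, 29/8) → f = -87/2

The optimum lies where -9a + 11b = -12 and -4a + 8b = 29.
Solving simultaneously gives a = 415/28, b = 309/28.

a = 415/28, b = 309/28, maximum f = 857/28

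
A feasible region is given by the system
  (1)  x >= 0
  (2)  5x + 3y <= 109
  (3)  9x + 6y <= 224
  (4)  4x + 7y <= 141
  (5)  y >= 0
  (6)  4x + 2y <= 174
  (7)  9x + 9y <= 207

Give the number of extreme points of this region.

5

Intersecting each pair of boundary lines and keeping only the points that satisfy every inequality leaves:
  (0, 141/7)
  (0, 0)
  (109/5, 0)
  (20, 3)
  (20/3, 49/3)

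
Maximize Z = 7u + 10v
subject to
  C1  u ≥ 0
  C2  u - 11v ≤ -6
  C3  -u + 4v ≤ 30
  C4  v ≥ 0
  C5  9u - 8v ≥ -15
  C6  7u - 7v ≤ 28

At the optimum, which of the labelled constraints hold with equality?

Feasible corners and Z = 7u + 10v:
  (0, 6/11) → Z = 60/11
  (0, 15/8) → Z = 75/4
  (5, 1) → Z = 45
  (45/7, 255/28) → Z = 1905/14
  (46/3, 34/3) → Z = 662/3

The maximum is at (46/3, 34/3). Substituting into each constraint, equality holds for C3 and C6; the remaining constraints have slack.

C3 and C6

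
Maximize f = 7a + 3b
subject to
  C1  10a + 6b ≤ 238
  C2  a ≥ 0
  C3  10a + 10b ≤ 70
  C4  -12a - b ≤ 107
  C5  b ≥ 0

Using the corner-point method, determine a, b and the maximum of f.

a = 7, b = 0, maximum f = 49

Corner points and f = 7a + 3b:
  (0, 7) → f = 21
  (0, 0) → f = 0
  (7, 0) → f = 49

The optimum lies where 10a + 10b = 70 and b = 0.
Solving simultaneously gives a = 7, b = 0.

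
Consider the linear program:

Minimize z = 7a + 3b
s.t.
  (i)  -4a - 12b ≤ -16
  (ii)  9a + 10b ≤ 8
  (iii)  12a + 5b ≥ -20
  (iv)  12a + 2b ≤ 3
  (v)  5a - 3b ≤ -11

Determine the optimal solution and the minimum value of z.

a = -80/31, b = 68/31, minimum z = -356/31

Corner points and z = 7a + 3b:
  (-80/31, 68/31) → z = -356/31
  (-7/6, 31/18) → z = -3
  (-16/5, 92/25) → z = -284/25
  (-86/77, 139/77) → z = -185/77

At the optimal vertex, -4a - 12b = -16 and 12a + 5b = -20.
Solving simultaneously gives a = -80/31, b = 68/31.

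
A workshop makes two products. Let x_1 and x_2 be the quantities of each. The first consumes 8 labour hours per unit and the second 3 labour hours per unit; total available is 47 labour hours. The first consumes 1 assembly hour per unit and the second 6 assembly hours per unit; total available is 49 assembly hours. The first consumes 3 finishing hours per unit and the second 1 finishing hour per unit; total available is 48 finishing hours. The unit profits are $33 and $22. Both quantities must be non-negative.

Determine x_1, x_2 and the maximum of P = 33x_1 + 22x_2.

Feasible corners and P = 33x_1 + 22x_2:
  (0, 0) → P = 0
  (0, 49/6) → P = 539/3
  (47/8, 0) → P = 1551/8
  (3, 23/3) → P = 803/3

x_1 = 3, x_2 = 23/3, maximum P = 803/3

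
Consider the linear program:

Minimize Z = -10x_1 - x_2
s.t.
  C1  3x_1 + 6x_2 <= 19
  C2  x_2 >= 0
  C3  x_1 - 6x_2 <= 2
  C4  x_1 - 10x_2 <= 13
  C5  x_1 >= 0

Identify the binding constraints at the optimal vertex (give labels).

C1 and C3

Feasible corners and Z = -10x_1 - x_2:
  (21/4, 13/24) → Z = -1273/24
  (0, 19/6) → Z = -19/6
  (2, 0) → Z = -20
  (0, 0) → Z = 0

The minimum is at (21/4, 13/24). Substituting into each constraint, equality holds for C1 and C3; the remaining constraints have slack.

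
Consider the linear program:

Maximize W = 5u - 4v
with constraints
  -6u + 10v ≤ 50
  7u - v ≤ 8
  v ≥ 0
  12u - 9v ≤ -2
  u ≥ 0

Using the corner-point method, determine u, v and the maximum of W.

u = 0, v = 2/9, maximum W = -8/9

The optimum lies where 12u - 9v = -2 and u = 0.
Solving simultaneously gives u = 0, v = 2/9.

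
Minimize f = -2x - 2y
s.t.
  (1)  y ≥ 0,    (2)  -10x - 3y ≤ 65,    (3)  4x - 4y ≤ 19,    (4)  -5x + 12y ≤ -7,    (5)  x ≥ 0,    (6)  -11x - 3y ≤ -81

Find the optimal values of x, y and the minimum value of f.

x = 50/7, y = 67/28, minimum f = -267/14

Corner points and f = -2x - 2y:
  (50/7, 67/28) → f = -267/14
  (381/56, 115/56) → f = -124/7
  (331/49, 328/147) → f = -2642/147

The binding constraints are 4x - 4y = 19 and -5x + 12y = -7.
Solving simultaneously gives x = 50/7, y = 67/28.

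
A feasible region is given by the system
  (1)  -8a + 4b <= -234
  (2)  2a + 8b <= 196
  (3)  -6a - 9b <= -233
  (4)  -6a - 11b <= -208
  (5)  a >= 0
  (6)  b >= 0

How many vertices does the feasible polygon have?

Intersecting each pair of boundary lines and keeping only the points that satisfy every inequality leaves:
  (332/9, 275/18)
  (1519/48, 115/24)
  (98, 0)
  (233/6, 0)

4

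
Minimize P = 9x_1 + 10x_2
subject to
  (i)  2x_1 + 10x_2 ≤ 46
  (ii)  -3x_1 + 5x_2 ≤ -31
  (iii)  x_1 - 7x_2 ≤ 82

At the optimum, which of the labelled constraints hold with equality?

Vertices and P = 9x_1 + 10x_2:
  (27/2, 19/10) → P = 281/2
  (571/12, -59/12) → P = 4549/12
  (-193/16, -215/16) → P = -3887/16

The minimum is at (-193/16, -215/16). Substituting into each constraint, equality holds for (ii) and (iii); the remaining constraints have slack.

(ii) and (iii)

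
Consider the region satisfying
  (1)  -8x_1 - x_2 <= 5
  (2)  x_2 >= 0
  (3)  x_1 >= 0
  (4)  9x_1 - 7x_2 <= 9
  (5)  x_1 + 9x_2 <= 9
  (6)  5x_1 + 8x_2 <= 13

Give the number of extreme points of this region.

The feasible vertices (each the meet of two boundaries and inside every other half-plane) are:
  (0, 0)
  (1, 0)
  (0, 1)
  (163/107, 72/107)
  (45/37, 32/37)

5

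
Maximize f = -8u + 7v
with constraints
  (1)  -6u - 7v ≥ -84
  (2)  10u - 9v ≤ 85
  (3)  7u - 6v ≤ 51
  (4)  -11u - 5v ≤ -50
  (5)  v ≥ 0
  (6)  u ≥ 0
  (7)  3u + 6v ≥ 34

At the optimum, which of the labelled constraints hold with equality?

Corner points and f = -8u + 7v:
  (861/85, 282/85) → f = -4914/85
  (0, 12) → f = 84
  (17/2, 17/12) → f = -697/12
  (0, 10) → f = 70
  (130/51, 224/51) → f = 176/17

The maximum is at (0, 12). Substituting into each constraint, equality holds for (1) and (6); the remaining constraints have slack.

(1) and (6)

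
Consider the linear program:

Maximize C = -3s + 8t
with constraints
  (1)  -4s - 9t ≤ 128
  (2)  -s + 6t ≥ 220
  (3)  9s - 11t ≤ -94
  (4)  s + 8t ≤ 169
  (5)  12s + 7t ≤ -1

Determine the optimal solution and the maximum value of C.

s = -2545/23, t = 804/23, maximum C = 14067/23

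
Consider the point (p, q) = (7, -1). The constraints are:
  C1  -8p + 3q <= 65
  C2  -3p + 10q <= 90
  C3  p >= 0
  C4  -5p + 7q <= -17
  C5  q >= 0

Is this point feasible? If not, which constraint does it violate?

not feasible — violates C5

Constraint C5: q = -1, which is not ≥ 0. All other constraints are satisfied.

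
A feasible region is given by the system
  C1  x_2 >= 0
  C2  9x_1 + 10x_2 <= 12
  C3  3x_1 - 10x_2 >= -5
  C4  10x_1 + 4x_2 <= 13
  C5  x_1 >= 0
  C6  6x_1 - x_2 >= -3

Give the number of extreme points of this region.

Pairwise boundary intersections that survive every other constraint:
  (13/10, 0)
  (0, 0)
  (7/12, 27/40)
  (41/32, 3/64)
  (0, 1/2)

5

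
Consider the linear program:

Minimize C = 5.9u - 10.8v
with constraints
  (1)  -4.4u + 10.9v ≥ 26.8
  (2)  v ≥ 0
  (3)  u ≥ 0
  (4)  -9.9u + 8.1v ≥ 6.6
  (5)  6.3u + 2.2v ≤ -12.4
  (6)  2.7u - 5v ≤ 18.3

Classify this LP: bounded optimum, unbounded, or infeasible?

infeasible

The boundaries -4.4u + 10.9v = 26.8 and v = 0 meet at (-67/11, 0), but that point violates u ≥ 0. Every candidate vertex is excluded by some other constraint, so the feasible region is empty.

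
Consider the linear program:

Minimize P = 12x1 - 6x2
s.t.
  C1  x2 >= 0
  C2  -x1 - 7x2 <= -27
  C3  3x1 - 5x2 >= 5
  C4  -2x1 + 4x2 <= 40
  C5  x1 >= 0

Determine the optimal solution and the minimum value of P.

Vertices and P = 12x1 - 6x2:
  (27, 0) → P = 324
  (85/13, 38/13) → P = 792/13
  (110, 65) → P = 930
The feasible region is unbounded (it extends along (2, 1), (1, 0)), but P strictly increases along every unbounded feasible direction, so there is no improving ray and the minimum is attained at a vertex.

At the optimal vertex, -x1 - 7x2 = -27 and 3x1 - 5x2 = 5.
Solving simultaneously gives x1 = 85/13, x2 = 38/13.

x1 = 85/13, x2 = 38/13, minimum P = 792/13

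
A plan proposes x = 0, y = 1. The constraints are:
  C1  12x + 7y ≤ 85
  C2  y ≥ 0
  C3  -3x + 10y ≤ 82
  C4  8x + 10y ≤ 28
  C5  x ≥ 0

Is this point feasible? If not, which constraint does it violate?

feasible

C1: 7 ≤ 85 ✓
C2: 1 ≥ 0 ✓
C3: 10 ≤ 82 ✓
C4: 10 ≤ 28 ✓
C5: 0 ≥ 0 ✓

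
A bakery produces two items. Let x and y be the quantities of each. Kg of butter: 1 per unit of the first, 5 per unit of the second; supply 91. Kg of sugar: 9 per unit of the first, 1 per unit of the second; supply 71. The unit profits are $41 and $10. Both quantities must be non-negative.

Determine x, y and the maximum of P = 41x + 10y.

The optimum lies where x + 5y = 91 and 9x + y = 71.
Solving simultaneously gives x = 6, y = 17.

x = 6, y = 17, maximum P = 416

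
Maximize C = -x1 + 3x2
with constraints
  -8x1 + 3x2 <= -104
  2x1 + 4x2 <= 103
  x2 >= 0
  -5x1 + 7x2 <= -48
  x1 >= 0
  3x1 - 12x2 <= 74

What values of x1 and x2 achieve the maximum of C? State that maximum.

Feasible corners and C = -x1 + 3x2:
  (13, 0) → C = -13
  (584/41, 136/41) → C = -176/41
  (913/34, 419/34) → C = 172/17
  (383/9, 161/36) → C = -1049/36
  (74/3, 0) → C = -74/3

x1 = 913/34, x2 = 419/34, maximum C = 172/17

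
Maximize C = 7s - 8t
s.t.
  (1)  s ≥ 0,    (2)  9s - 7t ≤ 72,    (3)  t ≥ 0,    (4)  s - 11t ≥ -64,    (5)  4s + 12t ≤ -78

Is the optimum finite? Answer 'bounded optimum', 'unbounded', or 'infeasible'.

infeasible

The boundaries s = 0 and 9s - 7t = 72 meet at (0, -72/7), but that point violates t ≥ 0. Every candidate vertex is excluded by some other constraint, so the feasible region is empty.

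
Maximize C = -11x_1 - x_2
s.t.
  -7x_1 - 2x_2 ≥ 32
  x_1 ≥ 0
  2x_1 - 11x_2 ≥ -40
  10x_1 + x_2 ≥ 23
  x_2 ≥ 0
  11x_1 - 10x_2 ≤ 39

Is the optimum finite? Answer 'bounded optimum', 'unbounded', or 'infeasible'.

The boundaries 2x_1 - 11x_2 = -40 and 10x_1 + x_2 = 23 meet at (213/112, 223/56), but that point violates -7x_1 - 2x_2 ≥ 32. Every candidate vertex is excluded by some other constraint, so the feasible region is empty.

infeasible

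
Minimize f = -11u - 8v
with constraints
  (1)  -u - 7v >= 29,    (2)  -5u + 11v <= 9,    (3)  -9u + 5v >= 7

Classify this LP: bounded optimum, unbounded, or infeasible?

bounded optimum

Vertices and f = -11u - 8v:
  (-191/23, -68/23) → f = 115
  (-97/34, -127/34) → f = 2083/34
The feasible region has finitely many vertices and no improving ray; the minimum is 2083/34 at (-97/34, -127/34).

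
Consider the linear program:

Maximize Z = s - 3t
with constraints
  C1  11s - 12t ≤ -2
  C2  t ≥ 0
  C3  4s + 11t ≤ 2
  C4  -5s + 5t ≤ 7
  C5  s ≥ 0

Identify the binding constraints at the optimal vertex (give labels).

Extreme points and Z = s - 3t:
  (2/169, 30/169) → Z = -88/169
  (0, 1/6) → Z = -1/2
  (0, 2/11) → Z = -6/11

The maximum is at (0, 1/6). Substituting into each constraint, equality holds for C1 and C5; the remaining constraints have slack.

C1 and C5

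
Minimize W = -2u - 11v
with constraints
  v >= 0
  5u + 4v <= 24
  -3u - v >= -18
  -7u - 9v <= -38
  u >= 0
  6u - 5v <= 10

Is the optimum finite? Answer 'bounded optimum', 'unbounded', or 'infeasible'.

Feasible corners and W = -2u - 11v:
  (0, 6) → W = -66
  (160/49, 94/49) → W = -1354/49
  (0, 38/9) → W = -418/9
  (280/89, 158/89) → W = -2298/89
The feasible region has finitely many vertices and no improving ray; the minimum is -66 at (0, 6).

bounded optimum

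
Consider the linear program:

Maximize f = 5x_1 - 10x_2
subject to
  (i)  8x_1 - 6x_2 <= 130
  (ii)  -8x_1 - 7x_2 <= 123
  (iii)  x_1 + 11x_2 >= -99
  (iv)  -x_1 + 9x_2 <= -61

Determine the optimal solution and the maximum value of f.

x_1 = 418/47, x_2 = -461/47, maximum f = 6700/47

Vertices and f = 5x_1 - 10x_2:
  (418/47, -461/47) → f = 6700/47
  (134/11, -179/33) → f = 3800/33
  (-220/27, -223/27) → f = 1130/27
  (-680/79, -611/79) → f = 2710/79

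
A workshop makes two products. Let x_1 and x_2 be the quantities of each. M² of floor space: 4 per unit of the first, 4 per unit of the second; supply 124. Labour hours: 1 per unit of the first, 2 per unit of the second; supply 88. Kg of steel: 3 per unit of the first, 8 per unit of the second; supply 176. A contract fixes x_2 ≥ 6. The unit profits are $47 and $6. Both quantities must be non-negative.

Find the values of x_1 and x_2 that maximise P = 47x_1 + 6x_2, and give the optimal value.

x_1 = 25, x_2 = 6, maximum P = 1211

Corner points and P = 47x_1 + 6x_2:
  (0, 22) → P = 132
  (0, 6) → P = 36
  (72/5, 83/5) → P = 3882/5
  (25, 6) → P = 1211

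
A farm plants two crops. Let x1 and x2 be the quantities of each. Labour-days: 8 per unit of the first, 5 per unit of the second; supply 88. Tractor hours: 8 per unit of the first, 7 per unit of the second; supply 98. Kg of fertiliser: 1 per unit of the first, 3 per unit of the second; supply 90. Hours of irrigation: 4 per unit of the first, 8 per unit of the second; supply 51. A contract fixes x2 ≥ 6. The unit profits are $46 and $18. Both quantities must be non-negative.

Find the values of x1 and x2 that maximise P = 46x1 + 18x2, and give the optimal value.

x1 = 3/4, x2 = 6, maximum P = 285/2

Corner points and P = 46x1 + 18x2:
  (0, 51/8) → P = 459/4
  (0, 6) → P = 108
  (3/4, 6) → P = 285/2

At the optimal vertex, 4x1 + 8x2 = 51 and x2 = 6.
Solving simultaneously gives x1 = 3/4, x2 = 6.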